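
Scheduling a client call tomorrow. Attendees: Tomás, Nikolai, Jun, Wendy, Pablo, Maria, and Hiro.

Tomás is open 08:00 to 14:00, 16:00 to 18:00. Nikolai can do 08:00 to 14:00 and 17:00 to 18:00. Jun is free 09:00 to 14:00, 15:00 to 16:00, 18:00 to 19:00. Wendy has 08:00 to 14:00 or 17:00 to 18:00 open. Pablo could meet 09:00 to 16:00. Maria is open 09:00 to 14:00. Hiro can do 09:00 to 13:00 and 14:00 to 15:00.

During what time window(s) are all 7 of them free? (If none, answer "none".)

09:00-13:00

Tomás ∩ Nikolai: 08:00-14:00, 17:00-18:00.
Tomás ∩ Nikolai ∩ Jun: 09:00-14:00.
Tomás ∩ Nikolai ∩ Jun ∩ Wendy: 09:00-14:00.
Tomás ∩ Nikolai ∩ Jun ∩ Wendy ∩ Pablo: 09:00-14:00.
Tomás ∩ Nikolai ∩ Jun ∩ Wendy ∩ Pablo ∩ Maria: 09:00-14:00.
Tomás ∩ Nikolai ∩ Jun ∩ Wendy ∩ Pablo ∩ Maria ∩ Hiro: 09:00-13:00.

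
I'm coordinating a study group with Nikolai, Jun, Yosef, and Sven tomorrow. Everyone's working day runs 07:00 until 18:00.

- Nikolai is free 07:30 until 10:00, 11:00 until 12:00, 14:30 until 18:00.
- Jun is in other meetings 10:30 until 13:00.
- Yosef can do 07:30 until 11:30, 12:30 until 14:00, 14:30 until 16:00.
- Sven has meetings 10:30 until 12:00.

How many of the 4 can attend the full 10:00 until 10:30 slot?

3

Nikolai free: 07:30-10:00, 11:00-12:00, 14:30-18:00.
Jun free: 07:00-10:30, 13:00-18:00 (invert busy blocks within the working day).
Yosef free: 07:30-11:30, 12:30-14:00, 14:30-16:00.
Sven free: 07:00-10:30, 12:00-18:00 (invert busy blocks within the working day).
Jun, Yosef, and Sven can make the full 10:00-10:30 slot — that's 3.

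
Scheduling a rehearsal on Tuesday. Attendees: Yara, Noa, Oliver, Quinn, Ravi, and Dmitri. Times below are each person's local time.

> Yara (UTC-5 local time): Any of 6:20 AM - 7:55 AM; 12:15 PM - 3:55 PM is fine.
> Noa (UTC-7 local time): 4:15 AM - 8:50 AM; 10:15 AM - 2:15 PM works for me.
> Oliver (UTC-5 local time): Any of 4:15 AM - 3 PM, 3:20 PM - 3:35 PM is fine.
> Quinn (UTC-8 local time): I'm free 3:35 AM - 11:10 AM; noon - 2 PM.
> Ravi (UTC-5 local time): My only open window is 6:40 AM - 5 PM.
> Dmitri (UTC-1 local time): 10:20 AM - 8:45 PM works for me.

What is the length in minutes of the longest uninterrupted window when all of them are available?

Yara in UTC: 11:20-12:55, 17:15-20:55 (add 5h to convert from UTC-5).
Noa in UTC: 11:15-15:50, 17:15-21:15 (add 7h to convert from UTC-7).
Oliver in UTC: 09:15-20:00, 20:20-20:35 (add 5h to convert from UTC-5).
Quinn in UTC: 11:35-19:10, 20:00-22:00 (add 8h to convert from UTC-8).
Ravi in UTC: 11:40-22:00 (add 5h to convert from UTC-5).
Dmitri in UTC: 11:20-21:45 (add 1h to convert from UTC-1).
Yara ∩ Noa: 11:20-12:55, 17:15-20:55.
Yara ∩ Noa ∩ Oliver: 11:20-12:55, 17:15-20:00, 20:20-20:35.
Yara ∩ Noa ∩ Oliver ∩ Quinn: 11:35-12:55, 17:15-19:10, 20:20-20:35.
Yara ∩ Noa ∩ Oliver ∩ Quinn ∩ Ravi: 11:40-12:55, 17:15-19:10, 20:20-20:35.
Yara ∩ Noa ∩ Oliver ∩ Quinn ∩ Ravi ∩ Dmitri: 11:40-12:55, 17:15-19:10, 20:20-20:35.
So the common availability across everyone is 11:40-12:55, 17:15-19:10, 20:20-20:35.
The longest is 17:15-19:10 at 115 minutes.

115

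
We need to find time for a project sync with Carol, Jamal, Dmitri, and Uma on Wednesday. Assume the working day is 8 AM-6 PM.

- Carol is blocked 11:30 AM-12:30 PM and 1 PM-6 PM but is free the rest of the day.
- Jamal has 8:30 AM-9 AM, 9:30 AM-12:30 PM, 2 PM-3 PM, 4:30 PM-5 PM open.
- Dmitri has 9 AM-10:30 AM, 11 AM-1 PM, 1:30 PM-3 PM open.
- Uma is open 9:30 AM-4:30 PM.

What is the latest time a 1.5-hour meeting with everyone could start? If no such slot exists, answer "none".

none

Carol free: 08:00-11:30, 12:30-13:00 (invert busy blocks within the working day).
Jamal free: 08:30-09:00, 09:30-12:30, 14:00-15:00, 16:30-17:00.
Dmitri free: 09:00-10:30, 11:00-13:00, 13:30-15:00.
Uma free: 09:30-16:30.
Carol ∩ Jamal: 08:30-09:00, 09:30-11:30.
Carol ∩ Jamal ∩ Dmitri: 09:30-10:30, 11:00-11:30.
Carol ∩ Jamal ∩ Dmitri ∩ Uma: 09:30-10:30, 11:00-11:30.
No common window is at least 90 minutes long.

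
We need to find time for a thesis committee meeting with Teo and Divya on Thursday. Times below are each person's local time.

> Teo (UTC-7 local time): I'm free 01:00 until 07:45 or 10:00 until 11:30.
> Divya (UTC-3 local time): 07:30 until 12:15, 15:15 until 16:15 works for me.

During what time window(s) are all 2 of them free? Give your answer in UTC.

Teo in UTC: 08:00-14:45, 17:00-18:30 (add 7h to convert from UTC-7).
Divya in UTC: 10:30-15:15, 18:15-19:15 (add 3h to convert from UTC-3).
Teo ∩ Divya: 10:30-14:45, 18:15-18:30.
Those are the intersection windows.

10:30-14:45, 18:15-18:30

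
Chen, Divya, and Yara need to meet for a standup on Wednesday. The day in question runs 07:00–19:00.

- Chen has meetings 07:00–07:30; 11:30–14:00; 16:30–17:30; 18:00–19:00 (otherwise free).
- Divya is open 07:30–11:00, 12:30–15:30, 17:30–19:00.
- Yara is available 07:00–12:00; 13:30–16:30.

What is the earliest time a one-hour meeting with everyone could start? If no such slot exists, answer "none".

07:30

Chen free: 07:30-11:30, 14:00-16:30, 17:30-18:00 (invert busy blocks within the working day).
Divya free: 07:30-11:00, 12:30-15:30, 17:30-19:00.
Yara free: 07:00-12:00, 13:30-16:30.
Chen ∩ Divya: 07:30-11:00, 14:00-15:30, 17:30-18:00.
Chen ∩ Divya ∩ Yara: 07:30-11:00, 14:00-15:30.
So the common availability across everyone is 07:30-11:00, 14:00-15:30.
The first common window of at least 60 minutes is 07:30-11:00, so the earliest start is 07:30.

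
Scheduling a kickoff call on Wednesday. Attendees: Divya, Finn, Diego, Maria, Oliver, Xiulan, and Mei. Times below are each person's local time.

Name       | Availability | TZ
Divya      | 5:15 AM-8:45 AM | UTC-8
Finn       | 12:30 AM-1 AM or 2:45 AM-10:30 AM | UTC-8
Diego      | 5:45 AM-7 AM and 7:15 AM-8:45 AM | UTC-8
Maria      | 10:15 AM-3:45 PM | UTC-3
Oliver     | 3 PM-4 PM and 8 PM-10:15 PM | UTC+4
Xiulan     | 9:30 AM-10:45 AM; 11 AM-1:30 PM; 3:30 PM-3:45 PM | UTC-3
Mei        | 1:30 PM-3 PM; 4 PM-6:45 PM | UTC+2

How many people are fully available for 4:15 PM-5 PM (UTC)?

3

Divya in UTC: 13:15-16:45 (add 8h to convert from UTC-8).
Finn in UTC: 08:30-09:00, 10:45-18:30 (add 8h to convert from UTC-8).
Diego in UTC: 13:45-15:00, 15:15-16:45 (add 8h to convert from UTC-8).
Maria in UTC: 13:15-18:45 (add 3h to convert from UTC-3).
Oliver in UTC: 11:00-12:00, 16:00-18:15 (subtract 4h to convert from UTC+4).
Xiulan in UTC: 12:30-13:45, 14:00-16:30, 18:30-18:45 (add 3h to convert from UTC-3).
Mei in UTC: 11:30-13:00, 14:00-16:45 (subtract 2h to convert from UTC+2).
Finn, Maria, and Oliver can make the full 16:15-17:00 slot — that's 3.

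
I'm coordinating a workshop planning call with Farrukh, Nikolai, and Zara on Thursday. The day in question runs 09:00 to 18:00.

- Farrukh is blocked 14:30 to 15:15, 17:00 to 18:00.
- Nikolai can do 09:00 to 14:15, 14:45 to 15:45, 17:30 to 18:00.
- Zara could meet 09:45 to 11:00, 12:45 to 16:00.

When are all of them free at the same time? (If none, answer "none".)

09:45-11:00, 12:45-14:15, 15:15-15:45

Farrukh free: 09:00-14:30, 15:15-17:00 (invert busy blocks within the working day).
Nikolai free: 09:00-14:15, 14:45-15:45, 17:30-18:00.
Zara free: 09:45-11:00, 12:45-16:00.
Farrukh ∩ Nikolai: 09:00-14:15, 15:15-15:45.
Farrukh ∩ Nikolai ∩ Zara: 09:45-11:00, 12:45-14:15, 15:15-15:45.
So the common availability across everyone is 09:45-11:00, 12:45-14:15, 15:15-15:45.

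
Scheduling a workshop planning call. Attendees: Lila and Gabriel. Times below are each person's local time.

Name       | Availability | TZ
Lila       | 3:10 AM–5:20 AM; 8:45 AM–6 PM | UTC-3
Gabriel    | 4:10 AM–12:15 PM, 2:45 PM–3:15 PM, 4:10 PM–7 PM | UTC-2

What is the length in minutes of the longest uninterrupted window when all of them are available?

Lila in UTC: 06:10-08:20, 11:45-21:00 (add 3h to convert from UTC-3).
Gabriel in UTC: 06:10-14:15, 16:45-17:15, 18:10-21:00 (add 2h to convert from UTC-2).
Lila ∩ Gabriel: 06:10-08:20, 11:45-14:15, 16:45-17:15, 18:10-21:00.
The longest is 18:10-21:00 at 170 minutes.

170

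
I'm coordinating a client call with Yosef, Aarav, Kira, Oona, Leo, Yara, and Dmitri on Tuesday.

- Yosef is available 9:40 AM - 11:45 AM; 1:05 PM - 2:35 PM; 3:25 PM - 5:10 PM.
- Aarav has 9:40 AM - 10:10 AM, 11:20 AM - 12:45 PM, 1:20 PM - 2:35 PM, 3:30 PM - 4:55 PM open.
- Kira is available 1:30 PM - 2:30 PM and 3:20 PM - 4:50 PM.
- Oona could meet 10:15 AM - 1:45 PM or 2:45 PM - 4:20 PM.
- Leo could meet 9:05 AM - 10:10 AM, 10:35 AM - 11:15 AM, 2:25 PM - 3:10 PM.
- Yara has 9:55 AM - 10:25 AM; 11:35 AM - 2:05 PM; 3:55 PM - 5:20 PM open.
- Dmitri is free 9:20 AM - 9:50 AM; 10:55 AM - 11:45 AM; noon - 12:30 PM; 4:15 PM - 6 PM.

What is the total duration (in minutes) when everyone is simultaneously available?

Yosef ∩ Aarav: 09:40-10:10, 11:20-11:45, 13:20-14:35, 15:30-16:55.
Yosef ∩ Aarav ∩ Kira: 13:30-14:30, 15:30-16:50.
Yosef ∩ Aarav ∩ Kira ∩ Oona: 13:30-13:45, 15:30-16:20.
Yosef ∩ Aarav ∩ Kira ∩ Oona ∩ Leo: ∅.
Yosef ∩ Aarav ∩ Kira ∩ Oona ∩ Leo ∩ Yara: ∅.
Yosef ∩ Aarav ∩ Kira ∩ Oona ∩ Leo ∩ Yara ∩ Dmitri: ∅.
There is no time when everyone is free.
There is no common window, so the total is 0 minutes.

0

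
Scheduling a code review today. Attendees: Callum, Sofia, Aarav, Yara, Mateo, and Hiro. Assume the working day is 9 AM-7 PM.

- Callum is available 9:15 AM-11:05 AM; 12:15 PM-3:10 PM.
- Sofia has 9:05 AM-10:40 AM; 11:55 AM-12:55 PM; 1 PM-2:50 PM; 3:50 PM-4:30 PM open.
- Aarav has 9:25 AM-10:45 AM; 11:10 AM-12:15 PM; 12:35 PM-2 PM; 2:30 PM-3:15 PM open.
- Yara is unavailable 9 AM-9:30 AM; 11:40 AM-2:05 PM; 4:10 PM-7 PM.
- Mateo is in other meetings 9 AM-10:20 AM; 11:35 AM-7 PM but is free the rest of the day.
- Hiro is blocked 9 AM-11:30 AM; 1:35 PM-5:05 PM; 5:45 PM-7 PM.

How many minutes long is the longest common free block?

Callum free: 09:15-11:05, 12:15-15:10.
Sofia free: 09:05-10:40, 11:55-12:55, 13:00-14:50, 15:50-16:30.
Aarav free: 09:25-10:45, 11:10-12:15, 12:35-14:00, 14:30-15:15.
Yara free: 09:30-11:40, 14:05-16:10 (invert busy blocks within the working day).
Mateo free: 10:20-11:35 (invert busy blocks within the working day).
Hiro free: 11:30-13:35, 17:05-17:45 (invert busy blocks within the working day).
Callum ∩ Sofia: 09:15-10:40, 12:15-12:55, 13:00-14:50.
Callum ∩ Sofia ∩ Aarav: 09:25-10:40, 12:35-12:55, 13:00-14:00, 14:30-14:50.
Callum ∩ Sofia ∩ Aarav ∩ Yara: 09:30-10:40, 14:30-14:50.
Callum ∩ Sofia ∩ Aarav ∩ Yara ∩ Mateo: 10:20-10:40.
Callum ∩ Sofia ∩ Aarav ∩ Yara ∩ Mateo ∩ Hiro: ∅.
There is no time when everyone is free.
No common window exists, so the longest block is 0 minutes.

0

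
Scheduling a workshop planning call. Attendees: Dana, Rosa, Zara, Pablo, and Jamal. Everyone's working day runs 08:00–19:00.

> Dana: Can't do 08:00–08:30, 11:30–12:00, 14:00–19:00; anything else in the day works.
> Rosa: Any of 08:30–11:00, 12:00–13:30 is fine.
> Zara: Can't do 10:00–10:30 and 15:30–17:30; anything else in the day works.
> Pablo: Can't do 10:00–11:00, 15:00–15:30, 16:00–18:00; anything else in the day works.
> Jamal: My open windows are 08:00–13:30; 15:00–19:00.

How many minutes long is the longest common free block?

90

Dana free: 08:30-11:30, 12:00-14:00 (invert busy blocks within the working day).
Rosa free: 08:30-11:00, 12:00-13:30.
Zara free: 08:00-10:00, 10:30-15:30, 17:30-19:00 (invert busy blocks within the working day).
Pablo free: 08:00-10:00, 11:00-15:00, 15:30-16:00, 18:00-19:00 (invert busy blocks within the working day).
Jamal free: 08:00-13:30, 15:00-19:00.
Dana ∩ Rosa: 08:30-11:00, 12:00-13:30.
Dana ∩ Rosa ∩ Zara: 08:30-10:00, 10:30-11:00, 12:00-13:30.
Dana ∩ Rosa ∩ Zara ∩ Pablo: 08:30-10:00, 12:00-13:30.
Dana ∩ Rosa ∩ Zara ∩ Pablo ∩ Jamal: 08:30-10:00, 12:00-13:30.
The longest is 08:30-10:00 at 90 minutes.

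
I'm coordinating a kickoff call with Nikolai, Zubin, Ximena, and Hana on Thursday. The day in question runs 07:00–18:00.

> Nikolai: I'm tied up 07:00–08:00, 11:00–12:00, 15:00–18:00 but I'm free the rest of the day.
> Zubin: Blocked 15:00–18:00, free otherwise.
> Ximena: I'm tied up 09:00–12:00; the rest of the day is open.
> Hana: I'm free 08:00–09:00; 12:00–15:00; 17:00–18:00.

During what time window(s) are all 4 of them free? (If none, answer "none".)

08:00-09:00, 12:00-15:00

Nikolai free: 08:00-11:00, 12:00-15:00 (invert busy blocks within the working day).
Zubin free: 07:00-15:00 (invert busy blocks within the working day).
Ximena free: 07:00-09:00, 12:00-18:00 (invert busy blocks within the working day).
Hana free: 08:00-09:00, 12:00-15:00, 17:00-18:00.
Nikolai ∩ Zubin: 08:00-11:00, 12:00-15:00.
Nikolai ∩ Zubin ∩ Ximena: 08:00-09:00, 12:00-15:00.
Nikolai ∩ Zubin ∩ Ximena ∩ Hana: 08:00-09:00, 12:00-15:00.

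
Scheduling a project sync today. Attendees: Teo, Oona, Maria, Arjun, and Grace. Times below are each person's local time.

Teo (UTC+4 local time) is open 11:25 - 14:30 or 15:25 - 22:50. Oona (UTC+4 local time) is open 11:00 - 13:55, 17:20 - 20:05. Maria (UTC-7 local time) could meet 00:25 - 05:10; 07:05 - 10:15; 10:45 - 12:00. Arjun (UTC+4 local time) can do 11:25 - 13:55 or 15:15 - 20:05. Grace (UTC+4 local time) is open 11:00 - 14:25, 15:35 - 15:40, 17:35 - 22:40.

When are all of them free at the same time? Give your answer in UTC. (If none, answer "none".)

Teo in UTC: 07:25-10:30, 11:25-18:50 (subtract 4h to convert from UTC+4).
Oona in UTC: 07:00-09:55, 13:20-16:05 (subtract 4h to convert from UTC+4).
Maria in UTC: 07:25-12:10, 14:05-17:15, 17:45-19:00 (add 7h to convert from UTC-7).
Arjun in UTC: 07:25-09:55, 11:15-16:05 (subtract 4h to convert from UTC+4).
Grace in UTC: 07:00-10:25, 11:35-11:40, 13:35-18:40 (subtract 4h to convert from UTC+4).
Teo ∩ Oona: 07:25-09:55, 13:20-16:05.
Teo ∩ Oona ∩ Maria: 07:25-09:55, 14:05-16:05.
Teo ∩ Oona ∩ Maria ∩ Arjun: 07:25-09:55, 14:05-16:05.
Teo ∩ Oona ∩ Maria ∩ Arjun ∩ Grace: 07:25-09:55, 14:05-16:05.

07:25-09:55, 14:05-16:05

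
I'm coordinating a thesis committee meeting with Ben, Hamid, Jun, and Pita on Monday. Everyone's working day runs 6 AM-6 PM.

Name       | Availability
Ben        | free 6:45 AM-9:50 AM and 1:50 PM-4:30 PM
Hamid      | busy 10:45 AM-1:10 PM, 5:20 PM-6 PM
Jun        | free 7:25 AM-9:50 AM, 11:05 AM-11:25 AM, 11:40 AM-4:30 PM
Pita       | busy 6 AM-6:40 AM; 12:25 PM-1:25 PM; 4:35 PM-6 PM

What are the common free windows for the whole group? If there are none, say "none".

07:25-09:50, 13:50-16:30

Ben free: 06:45-09:50, 13:50-16:30.
Hamid free: 06:00-10:45, 13:10-17:20 (invert busy blocks within the working day).
Jun free: 07:25-09:50, 11:05-11:25, 11:40-16:30.
Pita free: 06:40-12:25, 13:25-16:35 (invert busy blocks within the working day).
Ben ∩ Hamid: 06:45-09:50, 13:50-16:30.
Ben ∩ Hamid ∩ Jun: 07:25-09:50, 13:50-16:30.
Ben ∩ Hamid ∩ Jun ∩ Pita: 07:25-09:50, 13:50-16:30.
Those are the intersection windows.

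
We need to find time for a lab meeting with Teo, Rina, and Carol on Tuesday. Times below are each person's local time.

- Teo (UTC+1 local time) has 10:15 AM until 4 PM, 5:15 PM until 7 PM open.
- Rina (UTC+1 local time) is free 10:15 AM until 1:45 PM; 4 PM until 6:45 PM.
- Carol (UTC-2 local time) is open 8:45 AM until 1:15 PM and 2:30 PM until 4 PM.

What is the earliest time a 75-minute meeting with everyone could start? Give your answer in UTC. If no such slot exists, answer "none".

10:45

Teo in UTC: 09:15-15:00, 16:15-18:00 (subtract 1h to convert from UTC+1).
Rina in UTC: 09:15-12:45, 15:00-17:45 (subtract 1h to convert from UTC+1).
Carol in UTC: 10:45-15:15, 16:30-18:00 (add 2h to convert from UTC-2).
Teo ∩ Rina: 09:15-12:45, 16:15-17:45.
Teo ∩ Rina ∩ Carol: 10:45-12:45, 16:30-17:45.
The first common window of at least 75 minutes is 10:45-12:45, so the earliest start is 10:45.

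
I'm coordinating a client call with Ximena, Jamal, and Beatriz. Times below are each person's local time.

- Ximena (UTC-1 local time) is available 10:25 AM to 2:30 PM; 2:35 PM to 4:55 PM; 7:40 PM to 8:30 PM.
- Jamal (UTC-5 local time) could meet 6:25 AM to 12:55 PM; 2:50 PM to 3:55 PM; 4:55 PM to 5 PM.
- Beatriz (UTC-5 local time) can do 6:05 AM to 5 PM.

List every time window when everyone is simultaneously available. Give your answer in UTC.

11:25-15:30, 15:35-17:55, 20:40-20:55

Ximena in UTC: 11:25-15:30, 15:35-17:55, 20:40-21:30 (add 1h to convert from UTC-1).
Jamal in UTC: 11:25-17:55, 19:50-20:55, 21:55-22:00 (add 5h to convert from UTC-5).
Beatriz in UTC: 11:05-22:00 (add 5h to convert from UTC-5).
Ximena ∩ Jamal: 11:25-15:30, 15:35-17:55, 20:40-20:55.
Ximena ∩ Jamal ∩ Beatriz: 11:25-15:30, 15:35-17:55, 20:40-20:55.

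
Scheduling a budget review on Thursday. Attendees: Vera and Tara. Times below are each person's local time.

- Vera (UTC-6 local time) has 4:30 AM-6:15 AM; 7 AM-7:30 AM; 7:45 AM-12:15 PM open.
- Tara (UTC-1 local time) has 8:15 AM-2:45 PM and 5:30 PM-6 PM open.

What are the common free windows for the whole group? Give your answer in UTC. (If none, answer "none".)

10:30-12:15, 13:00-13:30, 13:45-15:45

Vera in UTC: 10:30-12:15, 13:00-13:30, 13:45-18:15 (add 6h to convert from UTC-6).
Tara in UTC: 09:15-15:45, 18:30-19:00 (add 1h to convert from UTC-1).
Vera ∩ Tara: 10:30-12:15, 13:00-13:30, 13:45-15:45.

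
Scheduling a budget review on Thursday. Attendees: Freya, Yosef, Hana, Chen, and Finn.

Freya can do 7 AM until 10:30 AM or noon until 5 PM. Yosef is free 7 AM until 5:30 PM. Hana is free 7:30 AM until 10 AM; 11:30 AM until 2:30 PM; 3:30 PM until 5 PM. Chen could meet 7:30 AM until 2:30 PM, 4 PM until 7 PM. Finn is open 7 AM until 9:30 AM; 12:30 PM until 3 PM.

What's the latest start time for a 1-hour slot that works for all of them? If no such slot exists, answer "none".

Freya ∩ Yosef: 07:00-10:30, 12:00-17:00.
Freya ∩ Yosef ∩ Hana: 07:30-10:00, 12:00-14:30, 15:30-17:00.
Freya ∩ Yosef ∩ Hana ∩ Chen: 07:30-10:00, 12:00-14:30, 16:00-17:00.
Freya ∩ Yosef ∩ Hana ∩ Chen ∩ Finn: 07:30-09:30, 12:30-14:30.
The last common window of at least 60 minutes is 12:30-14:30; a 60-minute meeting can start as late as 13:30 and still end by 14:30.

13:30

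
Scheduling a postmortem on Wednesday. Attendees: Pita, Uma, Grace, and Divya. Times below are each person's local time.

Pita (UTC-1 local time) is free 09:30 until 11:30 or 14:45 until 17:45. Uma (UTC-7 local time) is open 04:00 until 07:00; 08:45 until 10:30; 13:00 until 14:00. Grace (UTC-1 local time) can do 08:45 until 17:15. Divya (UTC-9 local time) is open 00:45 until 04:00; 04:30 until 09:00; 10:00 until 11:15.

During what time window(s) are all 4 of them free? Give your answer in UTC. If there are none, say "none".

Pita in UTC: 10:30-12:30, 15:45-18:45 (add 1h to convert from UTC-1).
Uma in UTC: 11:00-14:00, 15:45-17:30, 20:00-21:00 (add 7h to convert from UTC-7).
Grace in UTC: 09:45-18:15 (add 1h to convert from UTC-1).
Divya in UTC: 09:45-13:00, 13:30-18:00, 19:00-20:15 (add 9h to convert from UTC-9).
Pita ∩ Uma: 11:00-12:30, 15:45-17:30.
Pita ∩ Uma ∩ Grace: 11:00-12:30, 15:45-17:30.
Pita ∩ Uma ∩ Grace ∩ Divya: 11:00-12:30, 15:45-17:30.

11:00-12:30, 15:45-17:30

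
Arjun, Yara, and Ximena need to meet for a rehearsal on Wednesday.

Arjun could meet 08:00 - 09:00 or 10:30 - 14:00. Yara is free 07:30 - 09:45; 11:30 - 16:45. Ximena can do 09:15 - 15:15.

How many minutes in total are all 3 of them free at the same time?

150

Arjun ∩ Yara: 08:00-09:00, 11:30-14:00.
Arjun ∩ Yara ∩ Ximena: 11:30-14:00.
That's a single block of 150 minutes.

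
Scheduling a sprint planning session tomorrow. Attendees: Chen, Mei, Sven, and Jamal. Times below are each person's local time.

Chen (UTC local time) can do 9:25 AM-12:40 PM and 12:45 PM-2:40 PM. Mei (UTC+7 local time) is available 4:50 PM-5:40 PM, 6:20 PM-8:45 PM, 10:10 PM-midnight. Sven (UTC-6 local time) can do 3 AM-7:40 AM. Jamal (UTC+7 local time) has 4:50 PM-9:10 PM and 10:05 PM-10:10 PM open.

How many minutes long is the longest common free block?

80

Chen in UTC: 09:25-12:40, 12:45-14:40.
Mei in UTC: 09:50-10:40, 11:20-13:45, 15:10-17:00 (subtract 7h to convert from UTC+7).
Sven in UTC: 09:00-13:40 (add 6h to convert from UTC-6).
Jamal in UTC: 09:50-14:10, 15:05-15:10 (subtract 7h to convert from UTC+7).
Chen ∩ Mei: 09:50-10:40, 11:20-12:40, 12:45-13:45.
Chen ∩ Mei ∩ Sven: 09:50-10:40, 11:20-12:40, 12:45-13:40.
Chen ∩ Mei ∩ Sven ∩ Jamal: 09:50-10:40, 11:20-12:40, 12:45-13:40.
The longest is 11:20-12:40 at 80 minutes.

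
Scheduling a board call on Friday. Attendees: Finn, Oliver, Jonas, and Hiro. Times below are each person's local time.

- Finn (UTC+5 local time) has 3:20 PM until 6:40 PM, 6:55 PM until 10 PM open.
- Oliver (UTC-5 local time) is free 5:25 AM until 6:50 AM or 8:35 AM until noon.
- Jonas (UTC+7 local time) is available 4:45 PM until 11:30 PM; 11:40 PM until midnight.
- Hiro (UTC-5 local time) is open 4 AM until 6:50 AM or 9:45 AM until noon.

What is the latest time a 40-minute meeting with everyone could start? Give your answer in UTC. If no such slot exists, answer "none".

15:50

Finn in UTC: 10:20-13:40, 13:55-17:00 (subtract 5h to convert from UTC+5).
Oliver in UTC: 10:25-11:50, 13:35-17:00 (add 5h to convert from UTC-5).
Jonas in UTC: 09:45-16:30, 16:40-17:00 (subtract 7h to convert from UTC+7).
Hiro in UTC: 09:00-11:50, 14:45-17:00 (add 5h to convert from UTC-5).
Finn ∩ Oliver: 10:25-11:50, 13:35-13:40, 13:55-17:00.
Finn ∩ Oliver ∩ Jonas: 10:25-11:50, 13:35-13:40, 13:55-16:30, 16:40-17:00.
Finn ∩ Oliver ∩ Jonas ∩ Hiro: 10:25-11:50, 14:45-16:30, 16:40-17:00.
The last common window of at least 40 minutes is 14:45-16:30; a 40-minute meeting can start as late as 15:50 and still end by 16:30.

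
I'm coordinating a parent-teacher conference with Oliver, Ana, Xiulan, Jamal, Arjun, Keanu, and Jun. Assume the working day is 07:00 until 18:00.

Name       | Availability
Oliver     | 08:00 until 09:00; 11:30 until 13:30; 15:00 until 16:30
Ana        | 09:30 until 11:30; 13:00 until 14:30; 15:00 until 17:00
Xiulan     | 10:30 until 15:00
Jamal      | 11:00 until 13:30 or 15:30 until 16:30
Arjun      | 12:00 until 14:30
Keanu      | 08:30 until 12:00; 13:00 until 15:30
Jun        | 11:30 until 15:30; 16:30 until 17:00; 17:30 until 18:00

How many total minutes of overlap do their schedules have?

30

Oliver ∩ Ana: 13:00-13:30, 15:00-16:30.
Oliver ∩ Ana ∩ Xiulan: 13:00-13:30.
Oliver ∩ Ana ∩ Xiulan ∩ Jamal: 13:00-13:30.
Oliver ∩ Ana ∩ Xiulan ∩ Jamal ∩ Arjun: 13:00-13:30.
Oliver ∩ Ana ∩ Xiulan ∩ Jamal ∩ Arjun ∩ Keanu: 13:00-13:30.
Oliver ∩ Ana ∩ Xiulan ∩ Jamal ∩ Arjun ∩ Keanu ∩ Jun: 13:00-13:30.
That's a single block of 30 minutes.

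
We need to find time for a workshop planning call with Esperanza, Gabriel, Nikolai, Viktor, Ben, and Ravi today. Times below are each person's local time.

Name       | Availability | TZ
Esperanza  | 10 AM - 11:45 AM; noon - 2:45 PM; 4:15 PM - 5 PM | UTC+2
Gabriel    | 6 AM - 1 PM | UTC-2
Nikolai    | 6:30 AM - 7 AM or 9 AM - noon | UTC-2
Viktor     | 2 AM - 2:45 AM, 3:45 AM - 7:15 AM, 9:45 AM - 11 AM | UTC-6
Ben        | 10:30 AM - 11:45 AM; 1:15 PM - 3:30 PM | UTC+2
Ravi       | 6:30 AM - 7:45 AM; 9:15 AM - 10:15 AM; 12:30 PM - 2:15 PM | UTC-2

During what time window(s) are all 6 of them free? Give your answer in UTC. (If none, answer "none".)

Esperanza in UTC: 08:00-09:45, 10:00-12:45, 14:15-15:00 (subtract 2h to convert from UTC+2).
Gabriel in UTC: 08:00-15:00 (add 2h to convert from UTC-2).
Nikolai in UTC: 08:30-09:00, 11:00-14:00 (add 2h to convert from UTC-2).
Viktor in UTC: 08:00-08:45, 09:45-13:15, 15:45-17:00 (add 6h to convert from UTC-6).
Ben in UTC: 08:30-09:45, 11:15-13:30 (subtract 2h to convert from UTC+2).
Ravi in UTC: 08:30-09:45, 11:15-12:15, 14:30-16:15 (add 2h to convert from UTC-2).
Esperanza ∩ Gabriel: 08:00-09:45, 10:00-12:45, 14:15-15:00.
Esperanza ∩ Gabriel ∩ Nikolai: 08:30-09:00, 11:00-12:45.
Esperanza ∩ Gabriel ∩ Nikolai ∩ Viktor: 08:30-08:45, 11:00-12:45.
Esperanza ∩ Gabriel ∩ Nikolai ∩ Viktor ∩ Ben: 08:30-08:45, 11:15-12:45.
Esperanza ∩ Gabriel ∩ Nikolai ∩ Viktor ∩ Ben ∩ Ravi: 08:30-08:45, 11:15-12:15.

08:30-08:45, 11:15-12:15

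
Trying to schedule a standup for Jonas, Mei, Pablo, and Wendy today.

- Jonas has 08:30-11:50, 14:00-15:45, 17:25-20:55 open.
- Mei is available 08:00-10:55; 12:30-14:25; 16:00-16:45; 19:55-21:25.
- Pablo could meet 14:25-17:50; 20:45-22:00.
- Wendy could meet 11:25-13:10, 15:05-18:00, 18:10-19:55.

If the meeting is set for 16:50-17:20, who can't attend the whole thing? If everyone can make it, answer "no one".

Jonas: not fully free for 16:50-17:20. Mei: not fully free for 16:50-17:20. Pablo: free for 16:50-17:20. Wendy: free for 16:50-17:20.

Jonas, Mei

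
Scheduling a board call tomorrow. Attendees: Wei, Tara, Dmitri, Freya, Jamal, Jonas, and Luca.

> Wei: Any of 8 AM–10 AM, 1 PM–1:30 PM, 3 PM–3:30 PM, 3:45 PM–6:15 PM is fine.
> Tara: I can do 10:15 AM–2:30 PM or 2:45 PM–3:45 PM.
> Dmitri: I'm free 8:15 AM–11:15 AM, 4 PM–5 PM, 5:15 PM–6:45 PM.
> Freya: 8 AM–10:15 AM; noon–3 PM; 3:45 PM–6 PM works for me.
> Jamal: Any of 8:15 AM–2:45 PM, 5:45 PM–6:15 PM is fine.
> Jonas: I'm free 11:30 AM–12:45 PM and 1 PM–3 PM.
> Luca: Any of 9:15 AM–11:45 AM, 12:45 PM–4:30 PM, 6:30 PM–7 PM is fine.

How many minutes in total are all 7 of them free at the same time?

0

Wei ∩ Tara: 13:00-13:30, 15:00-15:30.
Wei ∩ Tara ∩ Dmitri: ∅.
Wei ∩ Tara ∩ Dmitri ∩ Freya: ∅.
Wei ∩ Tara ∩ Dmitri ∩ Freya ∩ Jamal: ∅.
Wei ∩ Tara ∩ Dmitri ∩ Freya ∩ Jamal ∩ Jonas: ∅.
Wei ∩ Tara ∩ Dmitri ∩ Freya ∩ Jamal ∩ Jonas ∩ Luca: ∅.
There is no time when everyone is free.
There is no common window, so the total is 0 minutes.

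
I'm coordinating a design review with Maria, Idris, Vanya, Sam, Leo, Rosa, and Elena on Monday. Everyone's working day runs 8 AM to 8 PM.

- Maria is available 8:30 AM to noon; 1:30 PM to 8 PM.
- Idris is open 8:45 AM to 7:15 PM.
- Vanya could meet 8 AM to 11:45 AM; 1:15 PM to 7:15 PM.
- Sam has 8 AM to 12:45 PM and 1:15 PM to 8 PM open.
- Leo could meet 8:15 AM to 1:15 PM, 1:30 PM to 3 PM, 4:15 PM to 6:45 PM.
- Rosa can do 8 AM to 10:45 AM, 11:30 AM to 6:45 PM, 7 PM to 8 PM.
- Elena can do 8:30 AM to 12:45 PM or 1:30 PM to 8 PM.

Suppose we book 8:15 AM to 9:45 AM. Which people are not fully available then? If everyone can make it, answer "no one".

Elena, Idris, Maria

Maria: not fully free for 08:15-09:45. Idris: not fully free for 08:15-09:45. Vanya: free for 08:15-09:45. Sam: free for 08:15-09:45. Leo: free for 08:15-09:45. Rosa: free for 08:15-09:45. Elena: not fully free for 08:15-09:45.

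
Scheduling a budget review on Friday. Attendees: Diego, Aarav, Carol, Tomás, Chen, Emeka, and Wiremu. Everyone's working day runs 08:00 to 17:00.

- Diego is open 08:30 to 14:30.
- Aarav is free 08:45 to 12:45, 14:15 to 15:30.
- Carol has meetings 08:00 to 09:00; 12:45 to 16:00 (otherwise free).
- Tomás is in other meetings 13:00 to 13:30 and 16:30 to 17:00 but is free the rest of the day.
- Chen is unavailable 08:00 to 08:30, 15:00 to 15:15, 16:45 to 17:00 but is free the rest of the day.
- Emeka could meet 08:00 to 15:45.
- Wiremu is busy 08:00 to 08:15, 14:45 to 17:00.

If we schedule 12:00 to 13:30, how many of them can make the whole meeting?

4

Diego free: 08:30-14:30.
Aarav free: 08:45-12:45, 14:15-15:30.
Carol free: 09:00-12:45, 16:00-17:00 (invert busy blocks within the working day).
Tomás free: 08:00-13:00, 13:30-16:30 (invert busy blocks within the working day).
Chen free: 08:30-15:00, 15:15-16:45 (invert busy blocks within the working day).
Emeka free: 08:00-15:45.
Wiremu free: 08:15-14:45 (invert busy blocks within the working day).
Diego, Chen, Emeka, and Wiremu can make the full 12:00-13:30 slot — that's 4.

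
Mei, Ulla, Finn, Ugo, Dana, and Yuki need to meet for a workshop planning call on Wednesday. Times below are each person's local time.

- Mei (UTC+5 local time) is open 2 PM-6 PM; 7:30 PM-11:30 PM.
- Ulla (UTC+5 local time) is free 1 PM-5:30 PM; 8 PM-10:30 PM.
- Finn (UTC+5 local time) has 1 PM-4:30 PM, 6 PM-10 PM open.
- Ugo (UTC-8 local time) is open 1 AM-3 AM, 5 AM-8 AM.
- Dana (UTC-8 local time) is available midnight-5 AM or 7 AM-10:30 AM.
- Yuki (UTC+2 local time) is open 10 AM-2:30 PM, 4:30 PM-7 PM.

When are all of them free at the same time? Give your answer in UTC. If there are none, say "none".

09:00-11:00, 15:00-16:00

Mei in UTC: 09:00-13:00, 14:30-18:30 (subtract 5h to convert from UTC+5).
Ulla in UTC: 08:00-12:30, 15:00-17:30 (subtract 5h to convert from UTC+5).
Finn in UTC: 08:00-11:30, 13:00-17:00 (subtract 5h to convert from UTC+5).
Ugo in UTC: 09:00-11:00, 13:00-16:00 (add 8h to convert from UTC-8).
Dana in UTC: 08:00-13:00, 15:00-18:30 (add 8h to convert from UTC-8).
Yuki in UTC: 08:00-12:30, 14:30-17:00 (subtract 2h to convert from UTC+2).
Mei ∩ Ulla: 09:00-12:30, 15:00-17:30.
Mei ∩ Ulla ∩ Finn: 09:00-11:30, 15:00-17:00.
Mei ∩ Ulla ∩ Finn ∩ Ugo: 09:00-11:00, 15:00-16:00.
Mei ∩ Ulla ∩ Finn ∩ Ugo ∩ Dana: 09:00-11:00, 15:00-16:00.
Mei ∩ Ulla ∩ Finn ∩ Ugo ∩ Dana ∩ Yuki: 09:00-11:00, 15:00-16:00.
Those are the intersection windows.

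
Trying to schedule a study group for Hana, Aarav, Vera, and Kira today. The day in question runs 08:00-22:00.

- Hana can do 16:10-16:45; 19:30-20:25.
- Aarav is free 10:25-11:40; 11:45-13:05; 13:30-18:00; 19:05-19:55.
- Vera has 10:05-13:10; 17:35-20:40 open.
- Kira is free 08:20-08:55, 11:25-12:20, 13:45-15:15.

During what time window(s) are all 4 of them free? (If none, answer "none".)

Hana ∩ Aarav: 16:10-16:45, 19:30-19:55.
Hana ∩ Aarav ∩ Vera: 19:30-19:55.
Hana ∩ Aarav ∩ Vera ∩ Kira: ∅.
There is no time when everyone is free.

none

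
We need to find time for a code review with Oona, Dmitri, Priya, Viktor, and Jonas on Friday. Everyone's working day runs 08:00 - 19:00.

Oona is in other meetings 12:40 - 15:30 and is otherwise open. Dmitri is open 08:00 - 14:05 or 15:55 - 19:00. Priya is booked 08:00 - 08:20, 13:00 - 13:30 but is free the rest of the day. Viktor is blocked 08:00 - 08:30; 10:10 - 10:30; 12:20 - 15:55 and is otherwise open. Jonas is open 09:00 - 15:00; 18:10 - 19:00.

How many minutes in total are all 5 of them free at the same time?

230

Oona free: 08:00-12:40, 15:30-19:00 (invert busy blocks within the working day).
Dmitri free: 08:00-14:05, 15:55-19:00.
Priya free: 08:20-13:00, 13:30-19:00 (invert busy blocks within the working day).
Viktor free: 08:30-10:10, 10:30-12:20, 15:55-19:00 (invert busy blocks within the working day).
Jonas free: 09:00-15:00, 18:10-19:00.
Oona ∩ Dmitri: 08:00-12:40, 15:55-19:00.
Oona ∩ Dmitri ∩ Priya: 08:20-12:40, 15:55-19:00.
Oona ∩ Dmitri ∩ Priya ∩ Viktor: 08:30-10:10, 10:30-12:20, 15:55-19:00.
Oona ∩ Dmitri ∩ Priya ∩ Viktor ∩ Jonas: 09:00-10:10, 10:30-12:20, 18:10-19:00.
Summing the common windows: 70 + 110 + 50 = 230 minutes.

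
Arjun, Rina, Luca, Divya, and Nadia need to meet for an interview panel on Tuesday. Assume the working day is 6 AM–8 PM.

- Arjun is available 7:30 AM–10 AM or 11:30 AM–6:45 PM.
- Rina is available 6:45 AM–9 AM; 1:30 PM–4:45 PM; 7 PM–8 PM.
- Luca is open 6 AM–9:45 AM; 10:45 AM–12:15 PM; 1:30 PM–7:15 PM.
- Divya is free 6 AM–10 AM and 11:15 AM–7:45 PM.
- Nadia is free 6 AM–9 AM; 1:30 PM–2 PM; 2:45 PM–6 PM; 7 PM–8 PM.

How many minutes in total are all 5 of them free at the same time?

Arjun ∩ Rina: 07:30-09:00, 13:30-16:45.
Arjun ∩ Rina ∩ Luca: 07:30-09:00, 13:30-16:45.
Arjun ∩ Rina ∩ Luca ∩ Divya: 07:30-09:00, 13:30-16:45.
Arjun ∩ Rina ∩ Luca ∩ Divya ∩ Nadia: 07:30-09:00, 13:30-14:00, 14:45-16:45.
Summing the common windows: 90 + 30 + 120 = 240 minutes.

240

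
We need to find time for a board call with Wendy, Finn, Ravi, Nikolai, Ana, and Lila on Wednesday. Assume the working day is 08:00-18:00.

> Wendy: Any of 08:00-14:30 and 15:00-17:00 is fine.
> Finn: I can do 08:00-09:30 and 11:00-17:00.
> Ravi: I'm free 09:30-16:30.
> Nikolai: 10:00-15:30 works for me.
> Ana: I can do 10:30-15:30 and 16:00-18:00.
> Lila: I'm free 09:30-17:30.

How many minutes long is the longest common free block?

210

Wendy ∩ Finn: 08:00-09:30, 11:00-14:30, 15:00-17:00.
Wendy ∩ Finn ∩ Ravi: 11:00-14:30, 15:00-16:30.
Wendy ∩ Finn ∩ Ravi ∩ Nikolai: 11:00-14:30, 15:00-15:30.
Wendy ∩ Finn ∩ Ravi ∩ Nikolai ∩ Ana: 11:00-14:30, 15:00-15:30.
Wendy ∩ Finn ∩ Ravi ∩ Nikolai ∩ Ana ∩ Lila: 11:00-14:30, 15:00-15:30.
The longest is 11:00-14:30 at 210 minutes.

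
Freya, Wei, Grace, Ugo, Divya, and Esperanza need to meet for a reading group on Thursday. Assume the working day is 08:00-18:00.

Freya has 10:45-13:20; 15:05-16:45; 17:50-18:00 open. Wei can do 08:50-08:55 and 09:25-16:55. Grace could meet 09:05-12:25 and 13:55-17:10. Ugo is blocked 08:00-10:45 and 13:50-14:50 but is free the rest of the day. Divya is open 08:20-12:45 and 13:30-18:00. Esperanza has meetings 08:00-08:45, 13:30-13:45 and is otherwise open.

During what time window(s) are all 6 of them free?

Freya free: 10:45-13:20, 15:05-16:45, 17:50-18:00.
Wei free: 08:50-08:55, 09:25-16:55.
Grace free: 09:05-12:25, 13:55-17:10.
Ugo free: 10:45-13:50, 14:50-18:00 (invert busy blocks within the working day).
Divya free: 08:20-12:45, 13:30-18:00.
Esperanza free: 08:45-13:30, 13:45-18:00 (invert busy blocks within the working day).
Freya ∩ Wei: 10:45-13:20, 15:05-16:45.
Freya ∩ Wei ∩ Grace: 10:45-12:25, 15:05-16:45.
Freya ∩ Wei ∩ Grace ∩ Ugo: 10:45-12:25, 15:05-16:45.
Freya ∩ Wei ∩ Grace ∩ Ugo ∩ Divya: 10:45-12:25, 15:05-16:45.
Freya ∩ Wei ∩ Grace ∩ Ugo ∩ Divya ∩ Esperanza: 10:45-12:25, 15:05-16:45.

10:45-12:25, 15:05-16:45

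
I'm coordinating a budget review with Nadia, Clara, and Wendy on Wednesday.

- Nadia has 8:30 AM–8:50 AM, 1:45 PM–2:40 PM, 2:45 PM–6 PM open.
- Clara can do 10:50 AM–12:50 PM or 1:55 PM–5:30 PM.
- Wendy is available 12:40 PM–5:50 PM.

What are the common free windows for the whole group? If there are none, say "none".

Nadia ∩ Clara: 13:55-14:40, 14:45-17:30.
Nadia ∩ Clara ∩ Wendy: 13:55-14:40, 14:45-17:30.

13:55-14:40, 14:45-17:30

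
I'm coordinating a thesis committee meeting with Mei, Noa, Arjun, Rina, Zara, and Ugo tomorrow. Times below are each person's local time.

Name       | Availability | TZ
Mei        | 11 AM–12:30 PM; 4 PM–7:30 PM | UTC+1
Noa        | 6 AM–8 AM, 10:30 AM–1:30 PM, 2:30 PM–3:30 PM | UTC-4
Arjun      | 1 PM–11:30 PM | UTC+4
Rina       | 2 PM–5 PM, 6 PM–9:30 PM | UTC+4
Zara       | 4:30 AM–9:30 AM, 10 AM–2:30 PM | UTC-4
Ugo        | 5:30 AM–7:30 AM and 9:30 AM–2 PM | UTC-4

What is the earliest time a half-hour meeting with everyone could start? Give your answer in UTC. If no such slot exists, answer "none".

10:00

Mei in UTC: 10:00-11:30, 15:00-18:30 (subtract 1h to convert from UTC+1).
Noa in UTC: 10:00-12:00, 14:30-17:30, 18:30-19:30 (add 4h to convert from UTC-4).
Arjun in UTC: 09:00-19:30 (subtract 4h to convert from UTC+4).
Rina in UTC: 10:00-13:00, 14:00-17:30 (subtract 4h to convert from UTC+4).
Zara in UTC: 08:30-13:30, 14:00-18:30 (add 4h to convert from UTC-4).
Ugo in UTC: 09:30-11:30, 13:30-18:00 (add 4h to convert from UTC-4).
Mei ∩ Noa: 10:00-11:30, 15:00-17:30.
Mei ∩ Noa ∩ Arjun: 10:00-11:30, 15:00-17:30.
Mei ∩ Noa ∩ Arjun ∩ Rina: 10:00-11:30, 15:00-17:30.
Mei ∩ Noa ∩ Arjun ∩ Rina ∩ Zara: 10:00-11:30, 15:00-17:30.
Mei ∩ Noa ∩ Arjun ∩ Rina ∩ Zara ∩ Ugo: 10:00-11:30, 15:00-17:30.
So the common availability across everyone is 10:00-11:30, 15:00-17:30.
The first common window of at least 30 minutes is 10:00-11:30, so the earliest start is 10:00.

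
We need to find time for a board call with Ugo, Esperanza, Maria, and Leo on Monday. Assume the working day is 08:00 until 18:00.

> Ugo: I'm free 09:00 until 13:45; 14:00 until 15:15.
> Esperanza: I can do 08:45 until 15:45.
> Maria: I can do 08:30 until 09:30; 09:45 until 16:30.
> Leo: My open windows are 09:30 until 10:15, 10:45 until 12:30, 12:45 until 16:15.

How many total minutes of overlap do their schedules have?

270

Ugo ∩ Esperanza: 09:00-13:45, 14:00-15:15.
Ugo ∩ Esperanza ∩ Maria: 09:00-09:30, 09:45-13:45, 14:00-15:15.
Ugo ∩ Esperanza ∩ Maria ∩ Leo: 09:45-10:15, 10:45-12:30, 12:45-13:45, 14:00-15:15.
Summing the common windows: 30 + 105 + 60 + 75 = 270 minutes.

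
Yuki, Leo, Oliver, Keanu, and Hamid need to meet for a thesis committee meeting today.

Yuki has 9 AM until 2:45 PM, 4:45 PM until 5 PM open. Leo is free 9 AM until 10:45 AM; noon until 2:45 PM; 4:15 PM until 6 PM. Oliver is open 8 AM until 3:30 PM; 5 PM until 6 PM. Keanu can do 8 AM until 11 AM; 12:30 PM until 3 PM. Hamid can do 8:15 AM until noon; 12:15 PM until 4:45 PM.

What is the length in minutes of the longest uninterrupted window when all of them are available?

Yuki ∩ Leo: 09:00-10:45, 12:00-14:45, 16:45-17:00.
Yuki ∩ Leo ∩ Oliver: 09:00-10:45, 12:00-14:45.
Yuki ∩ Leo ∩ Oliver ∩ Keanu: 09:00-10:45, 12:30-14:45.
Yuki ∩ Leo ∩ Oliver ∩ Keanu ∩ Hamid: 09:00-10:45, 12:30-14:45.
The longest is 12:30-14:45 at 135 minutes.

135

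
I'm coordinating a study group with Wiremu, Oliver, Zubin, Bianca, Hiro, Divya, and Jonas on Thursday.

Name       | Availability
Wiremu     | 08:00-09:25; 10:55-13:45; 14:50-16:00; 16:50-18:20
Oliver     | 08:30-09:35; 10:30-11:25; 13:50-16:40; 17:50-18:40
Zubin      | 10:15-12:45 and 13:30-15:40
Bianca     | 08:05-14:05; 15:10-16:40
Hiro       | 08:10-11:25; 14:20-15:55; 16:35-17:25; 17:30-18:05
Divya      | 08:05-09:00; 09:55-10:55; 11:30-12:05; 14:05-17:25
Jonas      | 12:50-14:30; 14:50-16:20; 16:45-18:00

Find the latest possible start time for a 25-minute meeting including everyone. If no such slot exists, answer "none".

15:15

Wiremu ∩ Oliver: 08:30-09:25, 10:55-11:25, 14:50-16:00, 17:50-18:20.
Wiremu ∩ Oliver ∩ Zubin: 10:55-11:25, 14:50-15:40.
Wiremu ∩ Oliver ∩ Zubin ∩ Bianca: 10:55-11:25, 15:10-15:40.
Wiremu ∩ Oliver ∩ Zubin ∩ Bianca ∩ Hiro: 10:55-11:25, 15:10-15:40.
Wiremu ∩ Oliver ∩ Zubin ∩ Bianca ∩ Hiro ∩ Divya: 15:10-15:40.
Wiremu ∩ Oliver ∩ Zubin ∩ Bianca ∩ Hiro ∩ Divya ∩ Jonas: 15:10-15:40.
The last common window of at least 25 minutes is 15:10-15:40; a 25-minute meeting can start as late as 15:15 and still end by 15:40.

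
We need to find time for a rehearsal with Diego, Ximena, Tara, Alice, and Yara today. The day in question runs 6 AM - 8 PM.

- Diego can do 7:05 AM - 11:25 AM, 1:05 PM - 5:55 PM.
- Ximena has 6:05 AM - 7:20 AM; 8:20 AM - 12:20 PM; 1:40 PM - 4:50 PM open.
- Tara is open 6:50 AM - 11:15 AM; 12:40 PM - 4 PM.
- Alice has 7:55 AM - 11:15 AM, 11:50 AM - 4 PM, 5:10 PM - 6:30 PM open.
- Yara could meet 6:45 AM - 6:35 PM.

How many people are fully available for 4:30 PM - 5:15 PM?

Diego and Yara can make the full 16:30-17:15 slot — that's 2.

2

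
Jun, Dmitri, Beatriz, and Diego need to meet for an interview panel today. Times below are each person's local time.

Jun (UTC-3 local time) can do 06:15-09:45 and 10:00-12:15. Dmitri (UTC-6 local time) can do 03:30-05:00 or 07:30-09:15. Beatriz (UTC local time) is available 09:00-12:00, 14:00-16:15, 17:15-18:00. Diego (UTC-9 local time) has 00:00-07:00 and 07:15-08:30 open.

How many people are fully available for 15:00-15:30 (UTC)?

2

Jun in UTC: 09:15-12:45, 13:00-15:15 (add 3h to convert from UTC-3).
Dmitri in UTC: 09:30-11:00, 13:30-15:15 (add 6h to convert from UTC-6).
Beatriz in UTC: 09:00-12:00, 14:00-16:15, 17:15-18:00.
Diego in UTC: 09:00-16:00, 16:15-17:30 (add 9h to convert from UTC-9).
Beatriz and Diego can make the full 15:00-15:30 slot — that's 2.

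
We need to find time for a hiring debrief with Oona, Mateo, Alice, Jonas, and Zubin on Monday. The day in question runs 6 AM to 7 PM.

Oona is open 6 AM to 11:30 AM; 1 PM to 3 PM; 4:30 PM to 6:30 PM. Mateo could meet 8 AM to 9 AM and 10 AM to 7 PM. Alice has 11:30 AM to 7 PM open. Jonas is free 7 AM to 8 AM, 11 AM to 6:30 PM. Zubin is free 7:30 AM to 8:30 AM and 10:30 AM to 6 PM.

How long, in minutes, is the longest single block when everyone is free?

120

Oona ∩ Mateo: 08:00-09:00, 10:00-11:30, 13:00-15:00, 16:30-18:30.
Oona ∩ Mateo ∩ Alice: 13:00-15:00, 16:30-18:30.
Oona ∩ Mateo ∩ Alice ∩ Jonas: 13:00-15:00, 16:30-18:30.
Oona ∩ Mateo ∩ Alice ∩ Jonas ∩ Zubin: 13:00-15:00, 16:30-18:00.
The longest is 13:00-15:00 at 120 minutes.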